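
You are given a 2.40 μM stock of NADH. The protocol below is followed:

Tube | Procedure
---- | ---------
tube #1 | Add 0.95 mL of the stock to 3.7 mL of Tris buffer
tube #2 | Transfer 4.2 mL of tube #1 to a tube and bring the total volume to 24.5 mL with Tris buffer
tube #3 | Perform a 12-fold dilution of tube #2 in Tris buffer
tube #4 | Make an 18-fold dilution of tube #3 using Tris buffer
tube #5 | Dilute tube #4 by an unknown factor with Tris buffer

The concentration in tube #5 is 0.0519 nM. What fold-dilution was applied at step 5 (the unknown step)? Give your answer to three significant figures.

Step 1: 0.95 mL + 3.7 mL = 4.65 mL total → factor 4.65/0.95 = 4.8947
Step 2: 4.2 mL brought to 24.5 mL → factor 24.5/4.2 = 5.8333
Step 3: 12-fold → factor 12
Step 4: 18-fold → factor 18
Step 5: unknown factor x
Product of known-step factors = 6167.4
Overall factor = 2.40 μM / (0.0519 nM) = 46243
x = 46243 / 6167.4 = 7.50

7.50-fold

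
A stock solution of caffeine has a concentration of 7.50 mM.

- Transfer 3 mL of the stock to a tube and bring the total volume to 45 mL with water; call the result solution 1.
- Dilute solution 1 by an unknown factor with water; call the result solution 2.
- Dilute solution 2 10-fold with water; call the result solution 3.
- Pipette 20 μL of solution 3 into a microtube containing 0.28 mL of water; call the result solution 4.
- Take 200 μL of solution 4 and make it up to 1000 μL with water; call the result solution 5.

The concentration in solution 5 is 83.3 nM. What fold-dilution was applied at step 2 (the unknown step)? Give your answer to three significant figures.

Step 1: 3 mL brought to 45 mL → factor 45/3 = 15
Step 2: unknown factor x
Step 3: 10-fold → factor 10
Step 4: 20 μL + 0.28 mL = 300 μL total → factor 300/20 = 15
Step 5: 200 μL brought to 1000 μL → factor 1000/200 = 5
Product of known-step factors = 11250
Overall factor = 7.50 mM / (83.3 nM) = 90036
x = 90036 / 11250 = 8.00

8.00-fold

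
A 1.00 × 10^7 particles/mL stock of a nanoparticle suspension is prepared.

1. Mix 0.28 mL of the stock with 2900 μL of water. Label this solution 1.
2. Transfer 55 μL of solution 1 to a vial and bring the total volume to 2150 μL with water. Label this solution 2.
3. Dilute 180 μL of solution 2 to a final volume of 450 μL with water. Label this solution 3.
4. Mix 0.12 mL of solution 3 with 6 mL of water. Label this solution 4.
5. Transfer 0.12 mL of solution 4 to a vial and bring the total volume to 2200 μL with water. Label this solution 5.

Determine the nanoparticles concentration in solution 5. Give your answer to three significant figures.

9.64 particles/mL

Step 1: 0.28 mL + 2900 μL = 3.18 mL total → factor 3.18/0.28 = 11.357
Step 2: 55 μL brought to 2150 μL → factor 2150/55 = 39.091
Step 3: 180 μL brought to 450 μL → factor 450/180 = 2.5
Step 4: 0.12 mL + 6 mL = 6.12 mL total → factor 6.12/0.12 = 51
Step 5: 0.12 mL brought to 2200 μL → factor 2.2/0.12 = 18.333
Overall dilution factor = 11.357 × 39.091 × 2.5 × 51 × 18.333 = 1.0378 × 10^6
Final = 1.00 × 10^7 particles/mL / 1.0378 × 10^6 = 9.64 particles/mL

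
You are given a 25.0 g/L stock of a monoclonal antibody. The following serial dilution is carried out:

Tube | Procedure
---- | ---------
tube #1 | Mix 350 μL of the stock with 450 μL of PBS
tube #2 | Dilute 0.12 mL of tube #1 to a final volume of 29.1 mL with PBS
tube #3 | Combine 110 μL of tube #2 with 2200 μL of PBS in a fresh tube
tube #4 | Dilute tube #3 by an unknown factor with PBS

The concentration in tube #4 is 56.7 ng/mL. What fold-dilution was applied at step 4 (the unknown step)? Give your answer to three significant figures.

Step 1: 350 μL + 450 μL = 800 μL total → factor 800/350 = 2.2857
Step 2: 0.12 mL brought to 29.1 mL → factor 29.1/0.12 = 242.5
Step 3: 110 μL + 2200 μL = 2310 μL total → factor 2310/110 = 21
Step 4: unknown factor x
Product of known-step factors = 11640
Overall factor = 25.0 g/L / (56.7 ng/mL) = 4.4092 × 10^5
x = 4.4092 × 10^5 / 11640 = 37.9

37.9-fold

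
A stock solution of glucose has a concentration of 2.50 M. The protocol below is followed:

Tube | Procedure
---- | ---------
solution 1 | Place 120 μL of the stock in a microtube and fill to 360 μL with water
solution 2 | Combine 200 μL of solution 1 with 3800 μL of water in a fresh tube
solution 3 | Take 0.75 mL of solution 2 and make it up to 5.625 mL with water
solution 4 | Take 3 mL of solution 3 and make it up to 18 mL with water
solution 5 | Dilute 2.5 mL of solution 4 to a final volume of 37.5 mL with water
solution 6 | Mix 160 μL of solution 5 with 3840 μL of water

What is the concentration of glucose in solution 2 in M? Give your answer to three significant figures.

0.0417 M

Step 1: 120 μL brought to 360 μL → factor 360/120 = 3
Step 2: 200 μL + 3800 μL = 4000 μL total → factor 4000/200 = 20
Dilution factor through solution 2 = 3 × 20 = 60
[solution 2] = 2.50 M / 60 = 0.0417 M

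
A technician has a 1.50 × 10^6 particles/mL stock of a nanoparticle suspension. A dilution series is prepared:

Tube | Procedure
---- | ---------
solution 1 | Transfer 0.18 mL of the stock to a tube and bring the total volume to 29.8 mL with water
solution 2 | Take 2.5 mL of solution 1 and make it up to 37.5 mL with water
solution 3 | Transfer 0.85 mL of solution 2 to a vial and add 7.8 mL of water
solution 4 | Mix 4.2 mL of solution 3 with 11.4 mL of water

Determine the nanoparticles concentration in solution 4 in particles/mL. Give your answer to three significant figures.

Step 1: 0.18 mL brought to 29.8 mL → factor 29.8/0.18 = 165.56
Step 2: 2.5 mL brought to 37.5 mL → factor 37.5/2.5 = 15
Step 3: 0.85 mL + 7.8 mL = 8.65 mL total → factor 8.65/0.85 = 10.176
Step 4: 4.2 mL + 11.4 mL = 15.6 mL total → factor 15.6/4.2 = 3.7143
Overall dilution factor = 165.56 × 15 × 10.176 × 3.7143 = 93866
Final = 1.50 × 10^6 particles/mL / 93866 = 16.0 particles/mL

16.0 particles/mL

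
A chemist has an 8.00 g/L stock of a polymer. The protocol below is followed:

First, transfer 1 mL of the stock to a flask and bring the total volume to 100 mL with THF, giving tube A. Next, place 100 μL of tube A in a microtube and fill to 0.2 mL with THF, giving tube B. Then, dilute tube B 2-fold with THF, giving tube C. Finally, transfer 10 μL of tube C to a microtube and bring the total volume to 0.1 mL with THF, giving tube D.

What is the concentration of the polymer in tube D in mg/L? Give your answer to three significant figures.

2.00 mg/L

Step 1: 1 mL brought to 100 mL → factor 100/1 = 100
Step 2: 100 μL brought to 0.2 mL → factor 200/100 = 2
Step 3: 2-fold → factor 2
Step 4: 10 μL brought to 0.1 mL → factor 100/10 = 10
Overall dilution factor = 100 × 2 × 2 × 10 = 4000
Final = 8.00 g/L / 4000 = 0.002000 g/L = 2.00 mg/L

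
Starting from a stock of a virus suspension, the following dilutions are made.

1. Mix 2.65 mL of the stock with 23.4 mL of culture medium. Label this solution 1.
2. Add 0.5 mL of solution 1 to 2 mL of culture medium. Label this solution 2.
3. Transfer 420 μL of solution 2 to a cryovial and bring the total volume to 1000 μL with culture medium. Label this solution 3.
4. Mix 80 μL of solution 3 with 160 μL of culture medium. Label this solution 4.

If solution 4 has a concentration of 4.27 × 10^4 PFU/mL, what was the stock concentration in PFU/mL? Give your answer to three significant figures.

Step 1: 2.65 mL + 23.4 mL = 26.05 mL total → factor 26.05/2.65 = 9.8302
Step 2: 0.5 mL + 2 mL = 2.5 mL total → factor 2.5/0.5 = 5
Step 3: 420 μL brought to 1000 μL → factor 1000/420 = 2.381
Step 4: 80 μL + 160 μL = 240 μL total → factor 240/80 = 3
Overall dilution factor = 9.8302 × 5 × 2.381 × 3 = 351.08
Stock = 4.27 × 10^4 PFU/mL × 351.08 = 1.50 × 10^7 PFU/mL

1.50 × 10^7 PFU/mL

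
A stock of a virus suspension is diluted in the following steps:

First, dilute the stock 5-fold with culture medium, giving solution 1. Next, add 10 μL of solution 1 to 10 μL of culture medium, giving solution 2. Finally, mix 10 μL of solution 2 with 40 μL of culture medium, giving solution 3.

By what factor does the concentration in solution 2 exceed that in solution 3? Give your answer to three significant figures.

5.00

Step 1: 5-fold → factor 5
Step 2: 10 μL + 10 μL = 20 μL total → factor 20/10 = 2
Step 3: 10 μL + 40 μL = 50 μL total → factor 50/10 = 5
Dilution factor to solution 2 = 10; to solution 3 = 50
[solution 2]/[solution 3] = (factor to solution 3)/(factor to solution 2) = 50/10 = 5.00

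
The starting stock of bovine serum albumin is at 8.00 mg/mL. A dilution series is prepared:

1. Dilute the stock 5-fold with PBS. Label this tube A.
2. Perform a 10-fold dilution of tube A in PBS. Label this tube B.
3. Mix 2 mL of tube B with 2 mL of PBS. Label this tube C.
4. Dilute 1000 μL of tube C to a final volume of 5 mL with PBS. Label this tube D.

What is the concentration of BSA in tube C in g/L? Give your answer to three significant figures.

0.0800 g/L

Step 1: 5-fold → factor 5
Step 2: 10-fold → factor 10
Step 3: 2 mL + 2 mL = 4 mL total → factor 4/2 = 2
Dilution factor through tube C = 5 × 10 × 2 = 100
[tube C] = 8.00 mg/mL / 100 = 0.08000 mg/mL = 0.0800 g/L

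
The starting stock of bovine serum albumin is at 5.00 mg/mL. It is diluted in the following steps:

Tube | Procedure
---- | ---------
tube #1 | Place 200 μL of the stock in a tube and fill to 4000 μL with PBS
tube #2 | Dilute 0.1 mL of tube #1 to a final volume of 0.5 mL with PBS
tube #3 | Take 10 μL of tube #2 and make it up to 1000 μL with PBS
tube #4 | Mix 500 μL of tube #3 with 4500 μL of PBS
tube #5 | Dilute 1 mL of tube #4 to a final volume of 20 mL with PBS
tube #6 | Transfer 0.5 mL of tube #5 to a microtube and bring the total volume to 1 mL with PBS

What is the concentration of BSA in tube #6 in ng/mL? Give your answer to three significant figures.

1.25 ng/mL

Step 1: 200 μL brought to 4000 μL → factor 4000/200 = 20
Step 2: 0.1 mL brought to 0.5 mL → factor 0.5/0.1 = 5
Step 3: 10 μL brought to 1000 μL → factor 1000/10 = 100
Step 4: 500 μL + 4500 μL = 5000 μL total → factor 5000/500 = 10
Step 5: 1 mL brought to 20 mL → factor 20/1 = 20
Step 6: 0.5 mL brought to 1 mL → factor 1/0.5 = 2
Overall dilution factor = 20 × 5 × 100 × 10 × 20 × 2 = 4 × 10^6
Final = 5.00 mg/mL / 4 × 10^6 = 1.250 × 10^-6 mg/mL = 1.25 ng/mL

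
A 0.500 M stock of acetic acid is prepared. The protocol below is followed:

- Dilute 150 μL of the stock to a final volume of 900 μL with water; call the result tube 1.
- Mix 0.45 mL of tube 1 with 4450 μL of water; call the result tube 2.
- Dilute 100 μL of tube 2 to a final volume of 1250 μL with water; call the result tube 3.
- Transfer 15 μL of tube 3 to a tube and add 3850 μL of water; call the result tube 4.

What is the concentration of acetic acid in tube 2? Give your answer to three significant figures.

Step 1: 150 μL brought to 900 μL → factor 900/150 = 6
Step 2: 0.45 mL + 4450 μL = 4.9 mL total → factor 4.9/0.45 = 10.889
Dilution factor through tube 2 = 6 × 10.889 = 65.333
[tube 2] = 0.500 M / 65.333 = 0.00765 M

0.00765 M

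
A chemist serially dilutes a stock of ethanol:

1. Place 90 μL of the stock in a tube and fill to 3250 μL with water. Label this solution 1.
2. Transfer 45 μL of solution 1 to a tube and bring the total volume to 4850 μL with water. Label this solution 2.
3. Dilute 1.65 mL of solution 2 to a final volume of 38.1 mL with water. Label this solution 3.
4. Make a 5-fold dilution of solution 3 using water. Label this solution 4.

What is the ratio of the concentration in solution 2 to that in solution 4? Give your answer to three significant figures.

115

Step 1: 90 μL brought to 3250 μL → factor 3250/90 = 36.111
Step 2: 45 μL brought to 4850 μL → factor 4850/45 = 107.78
Step 3: 1.65 mL brought to 38.1 mL → factor 38.1/1.65 = 23.091
Step 4: 5-fold → factor 5
Dilution factor to solution 2 = 3892; to solution 4 = 4.4935 × 10^5
[solution 2]/[solution 4] = (factor to solution 4)/(factor to solution 2) = 4.4935 × 10^5/3892 = 115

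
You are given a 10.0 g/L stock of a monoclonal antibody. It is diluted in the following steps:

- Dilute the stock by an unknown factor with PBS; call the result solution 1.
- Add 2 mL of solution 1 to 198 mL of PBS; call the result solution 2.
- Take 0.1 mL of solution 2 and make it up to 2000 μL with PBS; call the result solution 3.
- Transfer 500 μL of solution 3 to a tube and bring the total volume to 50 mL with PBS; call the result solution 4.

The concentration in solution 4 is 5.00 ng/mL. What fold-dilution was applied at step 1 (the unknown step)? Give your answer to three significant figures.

Step 1: unknown factor x
Step 2: 2 mL + 198 mL = 200 mL total → factor 200/2 = 100
Step 3: 0.1 mL brought to 2000 μL → factor 2/0.1 = 20
Step 4: 500 μL brought to 50 mL → factor 50000/500 = 100
Product of known-step factors = 2 × 10^5
Overall factor = 10.0 g/L / (5.00 ng/mL) = 2 × 10^6
x = 2 × 10^6 / 2 × 10^5 = 10.0

10.0-fold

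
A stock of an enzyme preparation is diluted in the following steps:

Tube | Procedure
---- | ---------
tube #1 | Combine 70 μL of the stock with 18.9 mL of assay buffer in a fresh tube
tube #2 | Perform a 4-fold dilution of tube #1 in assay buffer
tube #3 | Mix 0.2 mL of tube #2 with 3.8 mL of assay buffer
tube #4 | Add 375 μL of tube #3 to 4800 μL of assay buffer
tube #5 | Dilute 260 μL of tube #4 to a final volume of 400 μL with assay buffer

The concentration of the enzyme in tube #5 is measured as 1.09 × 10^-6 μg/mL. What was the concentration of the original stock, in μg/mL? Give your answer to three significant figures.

Step 1: 70 μL + 18.9 mL = 18970 μL total → factor 18970/70 = 271
Step 2: 4-fold → factor 4
Step 3: 0.2 mL + 3.8 mL = 4 mL total → factor 4/0.2 = 20
Step 4: 375 μL + 4800 μL = 5175 μL total → factor 5175/375 = 13.8
Step 5: 260 μL brought to 400 μL → factor 400/260 = 1.5385
Overall dilution factor = 271 × 4 × 20 × 13.8 × 1.5385 = 4.6028 × 10^5
Stock = 1.09 × 10^-6 μg/mL × 4.6028 × 10^5 = 0.502 μg/mL

0.502 μg/mL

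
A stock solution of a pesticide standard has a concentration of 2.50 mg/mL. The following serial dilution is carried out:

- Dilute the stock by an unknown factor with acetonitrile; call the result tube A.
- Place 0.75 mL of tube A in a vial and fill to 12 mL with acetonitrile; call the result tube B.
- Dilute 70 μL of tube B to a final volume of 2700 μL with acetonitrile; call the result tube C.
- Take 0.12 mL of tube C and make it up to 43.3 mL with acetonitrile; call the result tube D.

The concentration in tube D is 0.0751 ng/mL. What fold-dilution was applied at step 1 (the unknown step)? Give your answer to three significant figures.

149-fold

Step 1: unknown factor x
Step 2: 0.75 mL brought to 12 mL → factor 12/0.75 = 16
Step 3: 70 μL brought to 2700 μL → factor 2700/70 = 38.571
Step 4: 0.12 mL brought to 43.3 mL → factor 43.3/0.12 = 360.83
Product of known-step factors = 2.2269 × 10^5
Overall factor = 2.50 mg/mL / (0.0751 ng/mL) = 3.3289 × 10^7
x = 3.3289 × 10^7 / 2.2269 × 10^5 = 149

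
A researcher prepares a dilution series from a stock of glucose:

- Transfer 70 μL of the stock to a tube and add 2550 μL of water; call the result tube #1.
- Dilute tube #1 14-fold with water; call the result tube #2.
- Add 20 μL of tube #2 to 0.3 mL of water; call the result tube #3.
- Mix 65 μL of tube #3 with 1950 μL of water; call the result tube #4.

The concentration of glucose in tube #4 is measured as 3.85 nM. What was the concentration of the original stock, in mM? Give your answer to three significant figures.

1.00 mM

Step 1: 70 μL + 2550 μL = 2620 μL total → factor 2620/70 = 37.429
Step 2: 14-fold → factor 14
Step 3: 20 μL + 0.3 mL = 320 μL total → factor 320/20 = 16
Step 4: 65 μL + 1950 μL = 2015 μL total → factor 2015/65 = 31
Overall dilution factor = 37.429 × 14 × 16 × 31 = 2.599 × 10^5
Stock = 3.85 nM × 2.599 × 10^5 = 1.001 × 10^6 nM = 1.00 mM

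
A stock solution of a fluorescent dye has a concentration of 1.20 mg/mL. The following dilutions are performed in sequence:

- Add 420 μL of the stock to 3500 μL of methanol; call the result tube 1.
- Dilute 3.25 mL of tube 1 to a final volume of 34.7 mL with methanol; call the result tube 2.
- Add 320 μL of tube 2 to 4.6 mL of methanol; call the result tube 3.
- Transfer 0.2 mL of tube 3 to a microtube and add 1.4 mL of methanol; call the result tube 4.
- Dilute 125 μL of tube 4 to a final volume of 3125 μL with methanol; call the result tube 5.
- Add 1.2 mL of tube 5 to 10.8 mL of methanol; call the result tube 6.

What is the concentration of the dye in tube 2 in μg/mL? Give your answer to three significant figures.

12.0 μg/mL

Step 1: 420 μL + 3500 μL = 3920 μL total → factor 3920/420 = 9.3333
Step 2: 3.25 mL brought to 34.7 mL → factor 34.7/3.25 = 10.677
Dilution factor through tube 2 = 9.3333 × 10.677 = 99.651
[tube 2] = 1.20 mg/mL / 99.651 = 0.01204 mg/mL = 12.0 μg/mL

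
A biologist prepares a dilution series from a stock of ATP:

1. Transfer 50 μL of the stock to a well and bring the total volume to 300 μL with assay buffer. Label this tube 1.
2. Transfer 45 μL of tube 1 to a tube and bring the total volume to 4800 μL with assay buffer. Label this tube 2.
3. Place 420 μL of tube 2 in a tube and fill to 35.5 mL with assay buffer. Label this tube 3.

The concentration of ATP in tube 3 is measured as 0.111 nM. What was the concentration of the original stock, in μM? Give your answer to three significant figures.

Step 1: 50 μL brought to 300 μL → factor 300/50 = 6
Step 2: 45 μL brought to 4800 μL → factor 4800/45 = 106.67
Step 3: 420 μL brought to 35.5 mL → factor 35500/420 = 84.524
Overall dilution factor = 6 × 106.67 × 84.524 = 54095
Stock = 0.111 nM × 54095 = 6005 nM = 6.00 μM

6.00 μM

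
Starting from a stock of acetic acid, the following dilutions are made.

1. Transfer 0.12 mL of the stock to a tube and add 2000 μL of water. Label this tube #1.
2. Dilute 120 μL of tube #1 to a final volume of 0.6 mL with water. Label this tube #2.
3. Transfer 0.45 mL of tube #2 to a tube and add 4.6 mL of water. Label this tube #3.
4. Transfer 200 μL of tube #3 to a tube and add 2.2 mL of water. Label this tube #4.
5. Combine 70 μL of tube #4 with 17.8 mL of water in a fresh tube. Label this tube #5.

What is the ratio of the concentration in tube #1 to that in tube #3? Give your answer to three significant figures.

56.1

Step 1: 0.12 mL + 2000 μL = 2.12 mL total → factor 2.12/0.12 = 17.667
Step 2: 120 μL brought to 0.6 mL → factor 600/120 = 5
Step 3: 0.45 mL + 4.6 mL = 5.05 mL total → factor 5.05/0.45 = 11.222
Dilution factor to tube #1 = 17.667; to tube #3 = 991.3
[tube #1]/[tube #3] = (factor to tube #3)/(factor to tube #1) = 991.3/17.667 = 56.1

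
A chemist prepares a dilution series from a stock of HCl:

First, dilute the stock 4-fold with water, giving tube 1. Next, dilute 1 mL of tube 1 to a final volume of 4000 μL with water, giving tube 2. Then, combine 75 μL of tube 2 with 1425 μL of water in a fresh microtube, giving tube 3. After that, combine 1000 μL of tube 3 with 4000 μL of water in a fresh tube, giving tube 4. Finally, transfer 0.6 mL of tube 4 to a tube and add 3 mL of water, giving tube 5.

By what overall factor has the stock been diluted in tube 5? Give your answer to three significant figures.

9.60 × 10^3

Step 1: 4-fold → factor 4
Step 2: 1 mL brought to 4000 μL → factor 4/1 = 4
Step 3: 75 μL + 1425 μL = 1500 μL total → factor 1500/75 = 20
Step 4: 1000 μL + 4000 μL = 5000 μL total → factor 5000/1000 = 5
Step 5: 0.6 mL + 3 mL = 3.6 mL total → factor 3.6/0.6 = 6
Overall dilution factor = 4 × 4 × 20 × 5 × 6 = 9600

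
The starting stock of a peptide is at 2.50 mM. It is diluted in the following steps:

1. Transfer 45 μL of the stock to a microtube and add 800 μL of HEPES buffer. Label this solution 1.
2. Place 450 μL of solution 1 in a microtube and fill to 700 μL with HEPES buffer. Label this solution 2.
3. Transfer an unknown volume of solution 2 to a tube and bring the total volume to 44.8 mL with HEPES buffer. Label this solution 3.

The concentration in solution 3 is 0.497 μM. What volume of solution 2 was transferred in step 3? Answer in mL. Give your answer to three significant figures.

0.260 mL

Step 1: 45 μL + 800 μL = 845 μL total → factor 845/45 = 18.778
Step 2: 450 μL brought to 700 μL → factor 700/450 = 1.5556
Step 3: v brought to 44.8 mL → factor = 44.8 mL/v
Product of known-step factors = 29.21
Overall factor = 2.50 mM / (0.497 μM) = 5030.2
Step-3 factor = 5030.2 / 29.21 = 172.21
v = 44.8 mL / 172.21 = 0.260 mL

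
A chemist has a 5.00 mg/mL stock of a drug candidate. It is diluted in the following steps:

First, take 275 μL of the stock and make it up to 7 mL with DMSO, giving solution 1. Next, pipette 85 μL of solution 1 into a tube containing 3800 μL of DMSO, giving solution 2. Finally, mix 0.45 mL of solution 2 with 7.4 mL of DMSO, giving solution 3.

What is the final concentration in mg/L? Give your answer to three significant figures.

0.246 mg/L

Step 1: 275 μL brought to 7 mL → factor 7000/275 = 25.455
Step 2: 85 μL + 3800 μL = 3885 μL total → factor 3885/85 = 45.706
Step 3: 0.45 mL + 7.4 mL = 7.85 mL total → factor 7.85/0.45 = 17.444
Overall dilution factor = 25.455 × 45.706 × 17.444 = 20295
Final = 5.00 mg/mL / 20295 = 0.0002464 mg/mL = 0.246 mg/L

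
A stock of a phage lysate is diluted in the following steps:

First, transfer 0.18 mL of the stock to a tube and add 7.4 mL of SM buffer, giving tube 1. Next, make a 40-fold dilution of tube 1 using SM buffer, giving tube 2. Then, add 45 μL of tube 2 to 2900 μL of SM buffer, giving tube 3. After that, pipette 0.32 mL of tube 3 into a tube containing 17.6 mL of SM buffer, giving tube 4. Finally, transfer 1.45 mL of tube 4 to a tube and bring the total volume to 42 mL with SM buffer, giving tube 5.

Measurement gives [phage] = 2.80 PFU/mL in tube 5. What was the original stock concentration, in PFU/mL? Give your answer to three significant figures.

5.01 × 10^8 PFU/mL

Step 1: 0.18 mL + 7.4 mL = 7.58 mL total → factor 7.58/0.18 = 42.111
Step 2: 40-fold → factor 40
Step 3: 45 μL + 2900 μL = 2945 μL total → factor 2945/45 = 65.444
Step 4: 0.32 mL + 17.6 mL = 17.92 mL total → factor 17.92/0.32 = 56
Step 5: 1.45 mL brought to 42 mL → factor 42/1.45 = 28.966
Overall dilution factor = 42.111 × 40 × 65.444 × 56 × 28.966 = 1.7881 × 10^8
Stock = 2.80 PFU/mL × 1.7881 × 10^8 = 5.01 × 10^8 PFU/mL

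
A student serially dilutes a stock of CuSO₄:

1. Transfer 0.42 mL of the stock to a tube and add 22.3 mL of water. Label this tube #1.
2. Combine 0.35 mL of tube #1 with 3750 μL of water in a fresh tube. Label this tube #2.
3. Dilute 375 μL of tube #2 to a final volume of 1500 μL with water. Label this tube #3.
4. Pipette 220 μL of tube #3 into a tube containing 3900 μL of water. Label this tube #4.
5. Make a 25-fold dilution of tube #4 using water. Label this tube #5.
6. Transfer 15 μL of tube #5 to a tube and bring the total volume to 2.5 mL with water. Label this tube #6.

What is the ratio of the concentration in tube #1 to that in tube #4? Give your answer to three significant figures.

Step 1: 0.42 mL + 22.3 mL = 22.72 mL total → factor 22.72/0.42 = 54.095
Step 2: 0.35 mL + 3750 μL = 4.1 mL total → factor 4.1/0.35 = 11.714
Step 3: 375 μL brought to 1500 μL → factor 1500/375 = 4
Step 4: 220 μL + 3900 μL = 4120 μL total → factor 4120/220 = 18.727
Dilution factor to tube #1 = 54.095; to tube #4 = 47469
[tube #1]/[tube #4] = (factor to tube #4)/(factor to tube #1) = 47469/54.095 = 878

878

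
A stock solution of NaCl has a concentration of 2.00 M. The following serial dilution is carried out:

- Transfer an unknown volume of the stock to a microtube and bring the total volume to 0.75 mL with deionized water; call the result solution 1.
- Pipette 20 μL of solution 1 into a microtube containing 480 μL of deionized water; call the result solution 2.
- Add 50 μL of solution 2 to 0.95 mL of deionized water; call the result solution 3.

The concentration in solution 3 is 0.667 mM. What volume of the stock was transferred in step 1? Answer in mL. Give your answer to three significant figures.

Step 1: v brought to 0.75 mL → factor = 0.75 mL/v
Step 2: 20 μL + 480 μL = 500 μL total → factor 500/20 = 25
Step 3: 50 μL + 0.95 mL = 1000 μL total → factor 1000/50 = 20
Product of known-step factors = 500
Overall factor = 2.00 M / (0.667 mM) = 2998.5
Step-1 factor = 2998.5 / 500 = 5.997
v = 0.75 mL / 5.997 = 0.125 mL

0.125 mL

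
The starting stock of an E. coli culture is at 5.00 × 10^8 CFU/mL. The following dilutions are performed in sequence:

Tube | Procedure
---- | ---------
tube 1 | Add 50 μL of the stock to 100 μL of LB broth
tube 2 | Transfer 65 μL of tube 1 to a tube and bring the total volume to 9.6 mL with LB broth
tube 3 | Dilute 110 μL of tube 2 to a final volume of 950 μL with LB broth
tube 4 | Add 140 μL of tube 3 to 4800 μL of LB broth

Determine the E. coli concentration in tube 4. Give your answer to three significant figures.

3.70 × 10^3 CFU/mL

Step 1: 50 μL + 100 μL = 150 μL total → factor 150/50 = 3
Step 2: 65 μL brought to 9.6 mL → factor 9600/65 = 147.69
Step 3: 110 μL brought to 950 μL → factor 950/110 = 8.6364
Step 4: 140 μL + 4800 μL = 4940 μL total → factor 4940/140 = 35.286
Overall dilution factor = 3 × 147.69 × 8.6364 × 35.286 = 1.3502 × 10^5
Final = 5.00 × 10^8 CFU/mL / 1.3502 × 10^5 = 3.70 × 10^3 CFU/mL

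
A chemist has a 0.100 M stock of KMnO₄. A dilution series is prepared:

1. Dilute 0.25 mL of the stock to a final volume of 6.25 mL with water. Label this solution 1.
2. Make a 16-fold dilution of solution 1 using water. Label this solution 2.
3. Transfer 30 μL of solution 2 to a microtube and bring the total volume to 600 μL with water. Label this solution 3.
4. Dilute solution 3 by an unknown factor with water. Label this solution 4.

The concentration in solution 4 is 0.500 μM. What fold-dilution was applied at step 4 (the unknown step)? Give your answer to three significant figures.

Step 1: 0.25 mL brought to 6.25 mL → factor 6.25/0.25 = 25
Step 2: 16-fold → factor 16
Step 3: 30 μL brought to 600 μL → factor 600/30 = 20
Step 4: unknown factor x
Product of known-step factors = 8000
Overall factor = 0.100 M / (0.500 μM) = 2 × 10^5
x = 2 × 10^5 / 8000 = 25.0

25.0-fold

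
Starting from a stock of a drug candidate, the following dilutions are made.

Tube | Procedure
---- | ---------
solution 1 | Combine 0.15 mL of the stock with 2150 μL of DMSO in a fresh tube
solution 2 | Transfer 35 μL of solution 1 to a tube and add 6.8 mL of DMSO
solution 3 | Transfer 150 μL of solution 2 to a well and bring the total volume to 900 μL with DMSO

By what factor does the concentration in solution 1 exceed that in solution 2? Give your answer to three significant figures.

Step 1: 0.15 mL + 2150 μL = 2.3 mL total → factor 2.3/0.15 = 15.333
Step 2: 35 μL + 6.8 mL = 6835 μL total → factor 6835/35 = 195.29
Dilution factor to solution 1 = 15.333; to solution 2 = 2994.4
[solution 1]/[solution 2] = (factor to solution 2)/(factor to solution 1) = 2994.4/15.333 = 195

195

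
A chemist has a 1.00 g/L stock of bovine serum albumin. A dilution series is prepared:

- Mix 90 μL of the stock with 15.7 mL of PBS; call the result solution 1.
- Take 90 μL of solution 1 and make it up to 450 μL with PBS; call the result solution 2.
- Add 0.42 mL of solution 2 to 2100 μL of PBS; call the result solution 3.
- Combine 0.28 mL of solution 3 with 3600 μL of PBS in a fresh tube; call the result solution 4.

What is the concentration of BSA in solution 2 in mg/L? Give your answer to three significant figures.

Step 1: 90 μL + 15.7 mL = 15790 μL total → factor 15790/90 = 175.44
Step 2: 90 μL brought to 450 μL → factor 450/90 = 5
Dilution factor through solution 2 = 175.44 × 5 = 877.22
[solution 2] = 1.00 g/L / 877.22 = 0.001140 g/L = 1.14 mg/L

1.14 mg/L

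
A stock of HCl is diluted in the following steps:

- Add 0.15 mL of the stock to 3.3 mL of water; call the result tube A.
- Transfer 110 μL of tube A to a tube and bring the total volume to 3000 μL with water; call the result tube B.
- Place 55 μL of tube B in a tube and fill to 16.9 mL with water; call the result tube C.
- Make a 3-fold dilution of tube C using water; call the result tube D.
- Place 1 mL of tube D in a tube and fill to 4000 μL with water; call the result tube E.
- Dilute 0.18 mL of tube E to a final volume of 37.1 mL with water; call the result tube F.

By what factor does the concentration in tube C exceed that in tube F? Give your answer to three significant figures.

Step 1: 0.15 mL + 3.3 mL = 3.45 mL total → factor 3.45/0.15 = 23
Step 2: 110 μL brought to 3000 μL → factor 3000/110 = 27.273
Step 3: 55 μL brought to 16.9 mL → factor 16900/55 = 307.27
Step 4: 3-fold → factor 3
Step 5: 1 mL brought to 4000 μL → factor 4/1 = 4
Step 6: 0.18 mL brought to 37.1 mL → factor 37.1/0.18 = 206.11
Dilution factor to tube C = 1.9274 × 10^5; to tube F = 4.7672 × 10^8
[tube C]/[tube F] = (factor to tube F)/(factor to tube C) = 4.7672 × 10^8/1.9274 × 10^5 = 2.47 × 10^3

2.47 × 10^3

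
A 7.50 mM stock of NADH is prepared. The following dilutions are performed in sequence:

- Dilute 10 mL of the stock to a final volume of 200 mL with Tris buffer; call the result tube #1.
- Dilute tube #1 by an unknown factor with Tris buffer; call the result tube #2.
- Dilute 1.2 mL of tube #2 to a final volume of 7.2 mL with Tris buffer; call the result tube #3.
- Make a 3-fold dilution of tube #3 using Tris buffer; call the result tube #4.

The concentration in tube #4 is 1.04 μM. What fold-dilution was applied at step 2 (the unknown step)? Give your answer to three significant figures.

Step 1: 10 mL brought to 200 mL → factor 200/10 = 20
Step 2: unknown factor x
Step 3: 1.2 mL brought to 7.2 mL → factor 7.2/1.2 = 6
Step 4: 3-fold → factor 3
Product of known-step factors = 360
Overall factor = 7.50 mM / (1.04 μM) = 7211.5
x = 7211.5 / 360 = 20.0

20.0-fold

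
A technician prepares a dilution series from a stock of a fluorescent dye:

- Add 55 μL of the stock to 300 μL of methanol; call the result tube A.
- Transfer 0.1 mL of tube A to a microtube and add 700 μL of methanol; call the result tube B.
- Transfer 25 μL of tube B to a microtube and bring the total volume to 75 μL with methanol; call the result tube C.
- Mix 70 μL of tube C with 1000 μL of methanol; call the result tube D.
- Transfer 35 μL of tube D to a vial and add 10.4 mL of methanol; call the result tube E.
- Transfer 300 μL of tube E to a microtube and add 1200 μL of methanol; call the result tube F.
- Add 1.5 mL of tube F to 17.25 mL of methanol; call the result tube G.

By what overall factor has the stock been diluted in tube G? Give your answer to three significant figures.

Step 1: 55 μL + 300 μL = 355 μL total → factor 355/55 = 6.4545
Step 2: 0.1 mL + 700 μL = 0.8 mL total → factor 0.8/0.1 = 8
Step 3: 25 μL brought to 75 μL → factor 75/25 = 3
Step 4: 70 μL + 1000 μL = 1070 μL total → factor 1070/70 = 15.286
Step 5: 35 μL + 10.4 mL = 10435 μL total → factor 10435/35 = 298.14
Step 6: 300 μL + 1200 μL = 1500 μL total → factor 1500/300 = 5
Step 7: 1.5 mL + 17.25 mL = 18.75 mL total → factor 18.75/1.5 = 12.5
Overall dilution factor = 6.4545 × 8 × 3 × 15.286 × 298.14 × 5 × 12.5 = 4.4123 × 10^7

4.41 × 10^7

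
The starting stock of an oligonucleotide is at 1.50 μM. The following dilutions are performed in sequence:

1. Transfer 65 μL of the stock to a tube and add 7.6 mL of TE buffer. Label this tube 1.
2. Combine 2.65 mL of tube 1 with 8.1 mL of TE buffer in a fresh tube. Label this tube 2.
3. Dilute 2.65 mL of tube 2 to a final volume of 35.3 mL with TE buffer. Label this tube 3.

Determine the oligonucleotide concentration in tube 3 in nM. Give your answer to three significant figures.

0.235 nM

Step 1: 65 μL + 7.6 mL = 7665 μL total → factor 7665/65 = 117.92
Step 2: 2.65 mL + 8.1 mL = 10.75 mL total → factor 10.75/2.65 = 4.0566
Step 3: 2.65 mL brought to 35.3 mL → factor 35.3/2.65 = 13.321
Overall dilution factor = 117.92 × 4.0566 × 13.321 = 6372.2
Final = 1.50 μM / 6372.2 = 0.0002354 μM = 0.235 nM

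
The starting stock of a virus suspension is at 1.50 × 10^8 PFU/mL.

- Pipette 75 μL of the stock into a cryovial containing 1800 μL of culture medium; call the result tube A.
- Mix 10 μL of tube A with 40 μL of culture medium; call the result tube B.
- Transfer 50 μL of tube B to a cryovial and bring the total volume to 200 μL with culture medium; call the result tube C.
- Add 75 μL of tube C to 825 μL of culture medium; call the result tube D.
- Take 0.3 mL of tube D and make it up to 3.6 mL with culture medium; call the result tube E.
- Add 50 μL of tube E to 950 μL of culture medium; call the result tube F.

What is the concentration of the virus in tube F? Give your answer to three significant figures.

104 PFU/mL

Step 1: 75 μL + 1800 μL = 1875 μL total → factor 1875/75 = 25
Step 2: 10 μL + 40 μL = 50 μL total → factor 50/10 = 5
Step 3: 50 μL brought to 200 μL → factor 200/50 = 4
Step 4: 75 μL + 825 μL = 900 μL total → factor 900/75 = 12
Step 5: 0.3 mL brought to 3.6 mL → factor 3.6/0.3 = 12
Step 6: 50 μL + 950 μL = 1000 μL total → factor 1000/50 = 20
Overall dilution factor = 25 × 5 × 4 × 12 × 12 × 20 = 1.44 × 10^6
Final = 1.50 × 10^8 PFU/mL / 1.44 × 10^6 = 104 PFU/mL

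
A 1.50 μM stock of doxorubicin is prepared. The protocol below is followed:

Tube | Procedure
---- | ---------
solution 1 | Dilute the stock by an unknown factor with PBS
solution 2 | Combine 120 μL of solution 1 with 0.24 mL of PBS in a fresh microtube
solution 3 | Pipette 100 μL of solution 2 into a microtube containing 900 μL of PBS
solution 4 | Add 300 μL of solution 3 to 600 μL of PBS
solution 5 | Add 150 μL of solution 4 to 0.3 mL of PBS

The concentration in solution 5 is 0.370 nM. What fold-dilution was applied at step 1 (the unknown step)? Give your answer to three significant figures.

Step 1: unknown factor x
Step 2: 120 μL + 0.24 mL = 360 μL total → factor 360/120 = 3
Step 3: 100 μL + 900 μL = 1000 μL total → factor 1000/100 = 10
Step 4: 300 μL + 600 μL = 900 μL total → factor 900/300 = 3
Step 5: 150 μL + 0.3 mL = 450 μL total → factor 450/150 = 3
Product of known-step factors = 270
Overall factor = 1.50 μM / (0.370 nM) = 4054.1
x = 4054.1 / 270 = 15.0

15.0-fold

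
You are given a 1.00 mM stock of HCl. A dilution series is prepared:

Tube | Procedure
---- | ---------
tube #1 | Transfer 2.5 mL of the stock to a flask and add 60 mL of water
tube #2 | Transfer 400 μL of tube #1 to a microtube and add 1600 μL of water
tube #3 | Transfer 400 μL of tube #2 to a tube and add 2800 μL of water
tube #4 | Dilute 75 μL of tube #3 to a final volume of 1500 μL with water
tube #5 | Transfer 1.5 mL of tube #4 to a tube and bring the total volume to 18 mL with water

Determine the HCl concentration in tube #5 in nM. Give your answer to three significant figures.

4.17 nM

Step 1: 2.5 mL + 60 mL = 62.5 mL total → factor 62.5/2.5 = 25
Step 2: 400 μL + 1600 μL = 2000 μL total → factor 2000/400 = 5
Step 3: 400 μL + 2800 μL = 3200 μL total → factor 3200/400 = 8
Step 4: 75 μL brought to 1500 μL → factor 1500/75 = 20
Step 5: 1.5 mL brought to 18 mL → factor 18/1.5 = 12
Overall dilution factor = 25 × 5 × 8 × 20 × 12 = 2.4 × 10^5
Final = 1.00 mM / 2.4 × 10^5 = 4.167 × 10^-6 mM = 4.17 nM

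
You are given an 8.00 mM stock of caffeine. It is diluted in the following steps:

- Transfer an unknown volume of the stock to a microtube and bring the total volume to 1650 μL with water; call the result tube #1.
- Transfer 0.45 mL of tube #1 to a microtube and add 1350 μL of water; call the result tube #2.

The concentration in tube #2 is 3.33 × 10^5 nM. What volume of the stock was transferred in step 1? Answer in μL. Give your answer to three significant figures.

Step 1: v brought to 1650 μL → factor = 1650 μL/v
Step 2: 0.45 mL + 1350 μL = 1.8 mL total → factor 1.8/0.45 = 4
Product of known-step factors = 4
Overall factor = 8.00 mM / (3.33 × 10^5 nM) = 24.024
Step-1 factor = 24.024 / 4 = 6.006
v = 1650 μL / 6.006 = 275 μL

275 μL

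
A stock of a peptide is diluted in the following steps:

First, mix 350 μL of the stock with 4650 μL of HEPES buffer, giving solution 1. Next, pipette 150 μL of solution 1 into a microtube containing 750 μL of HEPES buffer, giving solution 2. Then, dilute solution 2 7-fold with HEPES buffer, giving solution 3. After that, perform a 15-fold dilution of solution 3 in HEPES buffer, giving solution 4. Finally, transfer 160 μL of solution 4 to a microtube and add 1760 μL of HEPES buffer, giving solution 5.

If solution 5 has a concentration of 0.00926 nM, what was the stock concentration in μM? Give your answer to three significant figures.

Step 1: 350 μL + 4650 μL = 5000 μL total → factor 5000/350 = 14.286
Step 2: 150 μL + 750 μL = 900 μL total → factor 900/150 = 6
Step 3: 7-fold → factor 7
Step 4: 15-fold → factor 15
Step 5: 160 μL + 1760 μL = 1920 μL total → factor 1920/160 = 12
Overall dilution factor = 14.286 × 6 × 7 × 15 × 12 = 1.08 × 10^5
Stock = 0.00926 nM × 1.08 × 10^5 = 1000 nM = 1.00 μM

1.00 μM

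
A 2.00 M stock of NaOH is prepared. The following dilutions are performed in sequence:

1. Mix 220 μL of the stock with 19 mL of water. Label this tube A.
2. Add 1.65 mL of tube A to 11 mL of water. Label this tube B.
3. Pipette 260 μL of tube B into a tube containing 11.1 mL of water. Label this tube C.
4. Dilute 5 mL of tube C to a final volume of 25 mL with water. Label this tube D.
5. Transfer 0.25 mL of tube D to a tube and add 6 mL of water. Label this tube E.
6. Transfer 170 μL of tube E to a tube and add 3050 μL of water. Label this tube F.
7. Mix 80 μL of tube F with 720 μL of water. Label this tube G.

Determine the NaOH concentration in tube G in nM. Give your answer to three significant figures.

2.89 nM

Step 1: 220 μL + 19 mL = 19220 μL total → factor 19220/220 = 87.364
Step 2: 1.65 mL + 11 mL = 12.65 mL total → factor 12.65/1.65 = 7.6667
Step 3: 260 μL + 11.1 mL = 11360 μL total → factor 11360/260 = 43.692
Step 4: 5 mL brought to 25 mL → factor 25/5 = 5
Step 5: 0.25 mL + 6 mL = 6.25 mL total → factor 6.25/0.25 = 25
Step 6: 170 μL + 3050 μL = 3220 μL total → factor 3220/170 = 18.941
Step 7: 80 μL + 720 μL = 800 μL total → factor 800/80 = 10
Overall dilution factor = 87.364 × 7.6667 × 43.692 × 5 × 25 × 18.941 × 10 = 6.9288 × 10^8
Final = 2.00 M / 6.9288 × 10^8 = 2.886 × 10^-9 M = 2.89 nM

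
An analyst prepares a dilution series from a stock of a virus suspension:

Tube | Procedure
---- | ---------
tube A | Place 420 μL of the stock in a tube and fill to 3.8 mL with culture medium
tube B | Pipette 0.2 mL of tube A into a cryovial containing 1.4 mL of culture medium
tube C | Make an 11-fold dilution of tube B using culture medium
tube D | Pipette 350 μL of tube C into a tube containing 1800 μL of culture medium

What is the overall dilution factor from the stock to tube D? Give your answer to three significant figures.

Step 1: 420 μL brought to 3.8 mL → factor 3800/420 = 9.0476
Step 2: 0.2 mL + 1.4 mL = 1.6 mL total → factor 1.6/0.2 = 8
Step 3: 11-fold → factor 11
Step 4: 350 μL + 1800 μL = 2150 μL total → factor 2150/350 = 6.1429
Overall dilution factor = 9.0476 × 8 × 11 × 6.1429 = 4890.9

4.89 × 10^3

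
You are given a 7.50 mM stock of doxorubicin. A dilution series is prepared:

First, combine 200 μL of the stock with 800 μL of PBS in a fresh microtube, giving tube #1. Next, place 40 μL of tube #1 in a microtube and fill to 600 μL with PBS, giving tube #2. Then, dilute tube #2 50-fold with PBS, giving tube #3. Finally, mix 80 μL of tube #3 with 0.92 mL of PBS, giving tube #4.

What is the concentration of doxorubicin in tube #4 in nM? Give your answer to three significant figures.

160 nM

Step 1: 200 μL + 800 μL = 1000 μL total → factor 1000/200 = 5
Step 2: 40 μL brought to 600 μL → factor 600/40 = 15
Step 3: 50-fold → factor 50
Step 4: 80 μL + 0.92 mL = 1000 μL total → factor 1000/80 = 12.5
Overall dilution factor = 5 × 15 × 50 × 12.5 = 46875
Final = 7.50 mM / 46875 = 0.0001600 mM = 160 nM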